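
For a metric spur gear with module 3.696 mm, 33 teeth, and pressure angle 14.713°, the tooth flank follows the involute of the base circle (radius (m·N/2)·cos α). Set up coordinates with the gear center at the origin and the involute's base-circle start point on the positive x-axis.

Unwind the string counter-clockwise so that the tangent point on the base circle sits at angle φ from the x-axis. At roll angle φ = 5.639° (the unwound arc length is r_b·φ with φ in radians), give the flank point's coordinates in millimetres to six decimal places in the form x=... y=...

x=59.269323 y=0.018725

pitch radius r_p = m·N/2 = 3.696·33/2 = 60.984000
base radius r_b = r_p·cos α = 60.984000·cos 14.713° = 58.984344
roll angle φ = 5.639° = 0.09841912 rad
x = r_b·(cos φ + φ·sin φ) = 58.984344·(0.99516075 + 0.09841912·0.09826031) = 59.269323
y = r_b·(sin φ − φ·cos φ) = 58.984344·(0.09826031 − 0.09841912·0.99516075) = 0.018725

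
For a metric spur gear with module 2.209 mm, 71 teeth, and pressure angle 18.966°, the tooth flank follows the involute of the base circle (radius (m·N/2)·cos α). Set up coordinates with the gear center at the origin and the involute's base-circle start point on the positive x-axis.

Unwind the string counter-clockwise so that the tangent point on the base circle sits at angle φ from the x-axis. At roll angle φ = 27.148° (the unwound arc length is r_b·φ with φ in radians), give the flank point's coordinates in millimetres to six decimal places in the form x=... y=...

x=82.025752 y=2.571138

pitch radius r_p = m·N/2 = 2.209·71/2 = 78.419500
base radius r_b = r_p·cos α = 78.419500·cos 18.966° = 74.162231
roll angle φ = 27.148° = 0.47382199 rad
x = r_b·(cos φ + φ·sin φ) = 74.162231·(0.88983086 + 0.47382199·0.45629053) = 82.025752
y = r_b·(sin φ − φ·cos φ) = 74.162231·(0.45629053 − 0.47382199·0.88983086) = 2.571138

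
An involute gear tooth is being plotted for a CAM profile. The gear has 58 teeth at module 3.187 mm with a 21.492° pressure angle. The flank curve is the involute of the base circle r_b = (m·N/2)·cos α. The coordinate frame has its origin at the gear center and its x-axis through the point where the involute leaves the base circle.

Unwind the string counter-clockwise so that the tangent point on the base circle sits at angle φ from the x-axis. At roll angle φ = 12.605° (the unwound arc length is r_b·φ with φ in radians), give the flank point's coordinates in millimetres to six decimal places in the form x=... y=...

x=88.052695 y=0.303751

pitch radius r_p = m·N/2 = 3.187·58/2 = 92.423000
base radius r_b = r_p·cos α = 92.423000·cos 21.492° = 85.996712
roll angle φ = 12.605° = 0.21999875 rad
x = r_b·(cos φ + φ·sin φ) = 85.996712·(0.97589772 + 0.21999875·0.21822841) = 88.052695
y = r_b·(sin φ − φ·cos φ) = 85.996712·(0.21822841 − 0.21999875·0.97589772) = 0.303751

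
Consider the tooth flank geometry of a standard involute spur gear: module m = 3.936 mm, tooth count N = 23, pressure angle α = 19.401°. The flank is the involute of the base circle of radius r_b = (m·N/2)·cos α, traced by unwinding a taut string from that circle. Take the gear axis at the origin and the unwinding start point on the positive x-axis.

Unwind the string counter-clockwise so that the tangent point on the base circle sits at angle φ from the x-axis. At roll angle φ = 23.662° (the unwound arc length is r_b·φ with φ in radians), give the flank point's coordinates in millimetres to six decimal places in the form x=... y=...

pitch radius r_p = m·N/2 = 3.936·23/2 = 45.264000
base radius r_b = r_p·cos α = 45.264000·cos 19.401° = 42.693768
roll angle φ = 23.662° = 0.41297981 rad
x = r_b·(cos φ + φ·sin φ) = 42.693768·(0.91592897 + 0.41297981·0.40134040) = 46.180758
y = r_b·(sin φ − φ·cos φ) = 42.693768·(0.40134040 − 0.41297981·0.91592897) = 0.985382

x=46.180758 y=0.985382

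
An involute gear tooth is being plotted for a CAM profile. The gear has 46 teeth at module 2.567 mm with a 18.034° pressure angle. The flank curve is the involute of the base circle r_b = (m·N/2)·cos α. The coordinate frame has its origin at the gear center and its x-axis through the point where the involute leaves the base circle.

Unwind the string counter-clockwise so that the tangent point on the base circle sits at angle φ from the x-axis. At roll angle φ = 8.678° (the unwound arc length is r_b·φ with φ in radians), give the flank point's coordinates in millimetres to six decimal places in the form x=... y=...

pitch radius r_p = m·N/2 = 2.567·46/2 = 59.041000
base radius r_b = r_p·cos α = 59.041000·cos 18.034° = 56.140491
roll angle φ = 8.678° = 0.15145967 rad
x = r_b·(cos φ + φ·sin φ) = 56.140491·(0.98855189 + 0.15145967·0.15088125) = 56.780735
y = r_b·(sin φ − φ·cos φ) = 56.140491·(0.15088125 − 0.15145967·0.98855189) = 0.064871

x=56.780735 y=0.064871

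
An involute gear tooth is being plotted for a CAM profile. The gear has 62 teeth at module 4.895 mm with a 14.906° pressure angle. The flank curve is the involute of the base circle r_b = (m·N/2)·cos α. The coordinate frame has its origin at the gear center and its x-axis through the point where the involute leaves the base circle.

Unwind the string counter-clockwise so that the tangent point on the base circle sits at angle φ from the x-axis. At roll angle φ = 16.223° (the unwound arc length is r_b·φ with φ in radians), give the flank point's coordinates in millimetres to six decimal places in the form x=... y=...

x=152.399443 y=1.100695

pitch radius r_p = m·N/2 = 4.895·62/2 = 151.745000
base radius r_b = r_p·cos α = 151.745000·cos 14.906° = 146.638651
roll angle φ = 16.223° = 0.28314476 rad
x = r_b·(cos φ + φ·sin φ) = 146.638651·(0.96018161 + 0.28314476·0.27937657) = 152.399443
y = r_b·(sin φ − φ·cos φ) = 146.638651·(0.27937657 − 0.28314476·0.96018161) = 1.100695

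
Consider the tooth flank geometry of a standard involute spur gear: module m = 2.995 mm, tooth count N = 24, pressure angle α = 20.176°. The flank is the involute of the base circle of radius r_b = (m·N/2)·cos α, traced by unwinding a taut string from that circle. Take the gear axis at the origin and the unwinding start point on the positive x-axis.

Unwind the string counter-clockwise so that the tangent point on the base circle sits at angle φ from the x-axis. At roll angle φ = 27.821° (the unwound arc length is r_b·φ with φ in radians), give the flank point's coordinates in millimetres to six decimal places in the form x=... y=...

pitch radius r_p = m·N/2 = 2.995·24/2 = 35.940000
base radius r_b = r_p·cos α = 35.940000·cos 20.176° = 33.734635
roll angle φ = 27.821° = 0.48556805 rad
x = r_b·(cos φ + φ·sin φ) = 33.734635·(0.88440998 + 0.48556805·0.46671082) = 37.480186
y = r_b·(sin φ − φ·cos φ) = 33.734635·(0.46671082 − 0.48556805·0.88440998) = 1.257276

x=37.480186 y=1.257276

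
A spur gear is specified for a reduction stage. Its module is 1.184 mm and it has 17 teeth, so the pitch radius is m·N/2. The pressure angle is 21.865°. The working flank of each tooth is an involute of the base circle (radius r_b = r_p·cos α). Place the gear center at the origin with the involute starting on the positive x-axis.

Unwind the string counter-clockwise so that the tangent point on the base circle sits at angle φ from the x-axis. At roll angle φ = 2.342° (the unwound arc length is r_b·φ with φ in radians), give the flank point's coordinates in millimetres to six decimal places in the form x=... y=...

pitch radius r_p = m·N/2 = 1.184·17/2 = 10.064000
base radius r_b = r_p·cos α = 10.064000·cos 21.865° = 9.340035
roll angle φ = 2.342° = 0.04087561 rad
x = r_b·(cos φ + φ·sin φ) = 9.340035·(0.99916471 + 0.04087561·0.04086423) = 9.347835
y = r_b·(sin φ − φ·cos φ) = 9.340035·(0.04086423 − 0.04087561·0.99916471) = 0.000213

x=9.347835 y=0.000213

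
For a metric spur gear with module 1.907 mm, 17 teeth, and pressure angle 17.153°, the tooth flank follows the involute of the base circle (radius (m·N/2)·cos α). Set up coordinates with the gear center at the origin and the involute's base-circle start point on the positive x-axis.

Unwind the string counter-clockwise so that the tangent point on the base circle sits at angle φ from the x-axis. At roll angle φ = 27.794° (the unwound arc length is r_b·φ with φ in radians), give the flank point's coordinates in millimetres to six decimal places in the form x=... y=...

pitch radius r_p = m·N/2 = 1.907·17/2 = 16.209500
base radius r_b = r_p·cos α = 16.209500·cos 17.153° = 15.488511
roll angle φ = 27.794° = 0.48509681 rad
x = r_b·(cos φ + φ·sin φ) = 15.488511·(0.88462981 + 0.48509681·0.46629400) = 17.205065
y = r_b·(sin φ − φ·cos φ) = 15.488511·(0.46629400 − 0.48509681·0.88462981) = 0.575598

x=17.205065 y=0.575598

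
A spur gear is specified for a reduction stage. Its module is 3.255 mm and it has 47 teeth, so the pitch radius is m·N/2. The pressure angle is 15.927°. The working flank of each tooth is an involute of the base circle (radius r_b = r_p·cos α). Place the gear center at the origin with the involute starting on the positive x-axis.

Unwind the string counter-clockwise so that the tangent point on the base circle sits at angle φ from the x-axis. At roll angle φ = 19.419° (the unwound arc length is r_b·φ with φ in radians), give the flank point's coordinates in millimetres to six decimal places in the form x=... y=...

pitch radius r_p = m·N/2 = 3.255·47/2 = 76.492500
base radius r_b = r_p·cos α = 76.492500·cos 15.927° = 73.556114
roll angle φ = 19.419° = 0.33892549 rad
x = r_b·(cos φ + φ·sin φ) = 73.556114·(0.94311246 + 0.33892549·0.33247390) = 77.660275
y = r_b·(sin φ − φ·cos φ) = 73.556114·(0.33247390 − 0.33892549·0.94311246) = 0.943655

x=77.660275 y=0.943655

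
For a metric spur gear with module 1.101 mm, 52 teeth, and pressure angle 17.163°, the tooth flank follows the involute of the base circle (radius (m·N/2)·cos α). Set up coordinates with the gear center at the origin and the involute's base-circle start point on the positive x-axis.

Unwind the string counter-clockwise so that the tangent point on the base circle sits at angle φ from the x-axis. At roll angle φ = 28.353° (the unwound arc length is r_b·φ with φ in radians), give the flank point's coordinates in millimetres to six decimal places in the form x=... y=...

x=30.497897 y=1.077985

pitch radius r_p = m·N/2 = 1.101·52/2 = 28.626000
base radius r_b = r_p·cos α = 28.626000·cos 17.163° = 27.351259
roll angle φ = 28.353° = 0.49485320 rad
x = r_b·(cos φ + φ·sin φ) = 27.351259·(0.88003843 + 0.49485320·0.47490247) = 30.497897
y = r_b·(sin φ − φ·cos φ) = 27.351259·(0.47490247 − 0.49485320·0.88003843) = 1.077985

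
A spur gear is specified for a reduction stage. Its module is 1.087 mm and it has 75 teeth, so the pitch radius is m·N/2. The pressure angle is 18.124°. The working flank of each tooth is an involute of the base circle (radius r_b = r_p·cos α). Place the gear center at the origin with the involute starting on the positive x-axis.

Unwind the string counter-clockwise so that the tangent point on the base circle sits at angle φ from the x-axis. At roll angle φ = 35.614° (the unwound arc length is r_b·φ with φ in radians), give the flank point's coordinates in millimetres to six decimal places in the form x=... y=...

pitch radius r_p = m·N/2 = 1.087·75/2 = 40.762500
base radius r_b = r_p·cos α = 40.762500·cos 18.124° = 38.740089
roll angle φ = 35.614° = 0.62158156 rad
x = r_b·(cos φ + φ·sin φ) = 38.740089·(0.81295850 + 0.62158156·0.58232163) = 45.516463
y = r_b·(sin φ − φ·cos φ) = 38.740089·(0.58232163 − 0.62158156·0.81295850) = 2.983050

x=45.516463 y=2.983050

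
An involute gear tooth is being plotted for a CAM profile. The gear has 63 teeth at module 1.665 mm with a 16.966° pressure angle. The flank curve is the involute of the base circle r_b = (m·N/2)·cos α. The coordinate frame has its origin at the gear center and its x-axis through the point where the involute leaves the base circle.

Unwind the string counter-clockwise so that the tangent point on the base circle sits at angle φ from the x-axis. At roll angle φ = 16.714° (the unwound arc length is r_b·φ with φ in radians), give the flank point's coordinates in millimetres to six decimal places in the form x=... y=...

pitch radius r_p = m·N/2 = 1.665·63/2 = 52.447500
base radius r_b = r_p·cos α = 52.447500·cos 16.966° = 50.164884
roll angle φ = 16.714° = 0.29171433 rad
x = r_b·(cos φ + φ·sin φ) = 50.164884·(0.95775225 + 0.29171433·0.28759455) = 52.254137
y = r_b·(sin φ − φ·cos φ) = 50.164884·(0.28759455 − 0.29171433·0.95775225) = 0.411578

x=52.254137 y=0.411578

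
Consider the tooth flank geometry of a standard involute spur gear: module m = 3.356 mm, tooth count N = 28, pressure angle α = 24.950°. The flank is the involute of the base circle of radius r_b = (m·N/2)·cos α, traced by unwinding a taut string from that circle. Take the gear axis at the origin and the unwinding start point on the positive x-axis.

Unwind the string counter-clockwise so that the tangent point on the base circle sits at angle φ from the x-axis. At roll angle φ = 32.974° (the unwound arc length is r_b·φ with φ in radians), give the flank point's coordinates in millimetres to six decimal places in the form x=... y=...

x=49.080373 y=2.618033

pitch radius r_p = m·N/2 = 3.356·28/2 = 46.984000
base radius r_b = r_p·cos α = 46.984000·cos 24.950° = 42.599277
roll angle φ = 32.974° = 0.57550487 rad
x = r_b·(cos φ + φ·sin φ) = 42.599277·(0.83891763 + 0.57550487·0.54425840) = 49.080373
y = r_b·(sin φ − φ·cos φ) = 42.599277·(0.54425840 − 0.57550487·0.83891763) = 2.618033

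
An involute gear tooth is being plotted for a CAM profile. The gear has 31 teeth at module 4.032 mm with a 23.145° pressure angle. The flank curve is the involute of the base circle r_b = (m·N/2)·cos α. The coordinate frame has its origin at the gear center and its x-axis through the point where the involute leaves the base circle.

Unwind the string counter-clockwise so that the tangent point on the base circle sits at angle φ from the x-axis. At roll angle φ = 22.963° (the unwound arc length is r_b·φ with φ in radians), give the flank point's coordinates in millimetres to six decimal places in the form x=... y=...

x=61.897424 y=1.213431

pitch radius r_p = m·N/2 = 4.032·31/2 = 62.496000
base radius r_b = r_p·cos α = 62.496000·cos 23.145° = 57.465889
roll angle φ = 22.963° = 0.40077996 rad
x = r_b·(cos φ + φ·sin φ) = 57.465889·(0.92075698 + 0.40077996·0.39013661) = 61.897424
y = r_b·(sin φ − φ·cos φ) = 57.465889·(0.39013661 − 0.40077996·0.92075698) = 1.213431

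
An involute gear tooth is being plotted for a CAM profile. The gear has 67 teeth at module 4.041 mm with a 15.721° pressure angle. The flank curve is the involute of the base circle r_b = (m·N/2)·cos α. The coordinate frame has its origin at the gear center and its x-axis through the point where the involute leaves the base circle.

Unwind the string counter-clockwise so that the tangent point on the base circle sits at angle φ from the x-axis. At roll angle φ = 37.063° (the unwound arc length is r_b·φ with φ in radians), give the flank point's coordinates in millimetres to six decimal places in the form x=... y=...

pitch radius r_p = m·N/2 = 4.041·67/2 = 135.373500
base radius r_b = r_p·cos α = 135.373500·cos 15.721° = 130.309516
roll angle φ = 37.063° = 0.64687138 rad
x = r_b·(cos φ + φ·sin φ) = 130.309516·(0.79797330 + 0.64687138·0.60269280) = 154.786598
y = r_b·(sin φ − φ·cos φ) = 130.309516·(0.60269280 − 0.64687138·0.79797330) = 11.272648

x=154.786598 y=11.272648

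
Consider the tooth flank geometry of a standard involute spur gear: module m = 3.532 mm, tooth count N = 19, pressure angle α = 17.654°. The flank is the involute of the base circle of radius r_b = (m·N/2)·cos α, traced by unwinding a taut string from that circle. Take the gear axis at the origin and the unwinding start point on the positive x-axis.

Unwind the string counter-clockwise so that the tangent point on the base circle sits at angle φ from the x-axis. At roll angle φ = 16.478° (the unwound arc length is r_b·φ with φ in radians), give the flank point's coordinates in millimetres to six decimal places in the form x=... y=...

x=33.268860 y=0.251433

pitch radius r_p = m·N/2 = 3.532·19/2 = 33.554000
base radius r_b = r_p·cos α = 33.554000·cos 17.654° = 31.973783
roll angle φ = 16.478° = 0.28759535 rad
x = r_b·(cos φ + φ·sin φ) = 31.973783·(0.95892872 + 0.28759535·0.28364716) = 33.268860
y = r_b·(sin φ − φ·cos φ) = 31.973783·(0.28364716 − 0.28759535·0.95892872) = 0.251433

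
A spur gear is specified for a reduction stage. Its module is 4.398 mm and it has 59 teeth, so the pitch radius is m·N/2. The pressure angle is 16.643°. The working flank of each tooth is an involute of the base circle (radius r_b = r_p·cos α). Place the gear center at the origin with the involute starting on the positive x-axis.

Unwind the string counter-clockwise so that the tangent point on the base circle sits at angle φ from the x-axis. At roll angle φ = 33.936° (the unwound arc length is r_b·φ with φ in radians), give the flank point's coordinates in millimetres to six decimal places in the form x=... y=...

pitch radius r_p = m·N/2 = 4.398·59/2 = 129.741000
base radius r_b = r_p·cos α = 129.741000·cos 16.643° = 124.305877
roll angle φ = 33.936° = 0.59229493 rad
x = r_b·(cos φ + φ·sin φ) = 124.305877·(0.82966168 + 0.59229493·0.55826651) = 144.234608
y = r_b·(sin φ − φ·cos φ) = 124.305877·(0.55826651 − 0.59229493·0.82966168) = 8.311352

x=144.234608 y=8.311352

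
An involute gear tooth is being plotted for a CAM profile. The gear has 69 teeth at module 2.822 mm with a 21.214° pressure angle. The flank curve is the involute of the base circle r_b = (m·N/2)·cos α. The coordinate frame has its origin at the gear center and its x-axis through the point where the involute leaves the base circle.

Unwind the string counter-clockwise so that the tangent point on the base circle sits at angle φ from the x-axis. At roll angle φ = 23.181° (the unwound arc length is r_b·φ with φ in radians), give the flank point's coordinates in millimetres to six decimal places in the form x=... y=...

x=97.888600 y=1.970985

pitch radius r_p = m·N/2 = 2.822·69/2 = 97.359000
base radius r_b = r_p·cos α = 97.359000·cos 21.214° = 90.761507
roll angle φ = 23.181° = 0.40458477 rad
x = r_b·(cos φ + φ·sin φ) = 90.761507·(0.91926592 + 0.40458477·0.39363709) = 97.888600
y = r_b·(sin φ − φ·cos φ) = 90.761507·(0.39363709 − 0.40458477·0.91926592) = 1.970985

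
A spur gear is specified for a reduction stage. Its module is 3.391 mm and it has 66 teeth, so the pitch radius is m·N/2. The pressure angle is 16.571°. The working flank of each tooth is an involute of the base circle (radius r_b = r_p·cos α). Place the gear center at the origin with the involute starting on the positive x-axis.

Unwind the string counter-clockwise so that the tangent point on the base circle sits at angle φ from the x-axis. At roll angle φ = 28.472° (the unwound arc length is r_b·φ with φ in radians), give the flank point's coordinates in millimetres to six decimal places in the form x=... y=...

x=119.691736 y=4.279777

pitch radius r_p = m·N/2 = 3.391·66/2 = 111.903000
base radius r_b = r_p·cos α = 111.903000·cos 16.571° = 107.255338
roll angle φ = 28.472° = 0.49693014 rad
x = r_b·(cos φ + φ·sin φ) = 107.255338·(0.87905019 + 0.49693014·0.47672923) = 119.691736
y = r_b·(sin φ − φ·cos φ) = 107.255338·(0.47672923 − 0.49693014·0.87905019) = 4.279777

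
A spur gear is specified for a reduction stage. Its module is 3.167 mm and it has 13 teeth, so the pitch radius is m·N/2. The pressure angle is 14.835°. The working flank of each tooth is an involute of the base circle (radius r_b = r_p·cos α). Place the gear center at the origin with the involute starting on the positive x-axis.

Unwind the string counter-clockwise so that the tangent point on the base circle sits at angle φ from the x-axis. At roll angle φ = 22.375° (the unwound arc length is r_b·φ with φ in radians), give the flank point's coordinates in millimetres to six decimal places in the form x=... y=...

x=21.359326 y=0.389046

pitch radius r_p = m·N/2 = 3.167·13/2 = 20.585500
base radius r_b = r_p·cos α = 20.585500·cos 14.835° = 19.899327
roll angle φ = 22.375° = 0.39051742 rad
x = r_b·(cos φ + φ·sin φ) = 19.899327·(0.92471222 + 0.39051742·0.38066693) = 21.359326
y = r_b·(sin φ − φ·cos φ) = 19.899327·(0.38066693 − 0.39051742·0.92471222) = 0.389046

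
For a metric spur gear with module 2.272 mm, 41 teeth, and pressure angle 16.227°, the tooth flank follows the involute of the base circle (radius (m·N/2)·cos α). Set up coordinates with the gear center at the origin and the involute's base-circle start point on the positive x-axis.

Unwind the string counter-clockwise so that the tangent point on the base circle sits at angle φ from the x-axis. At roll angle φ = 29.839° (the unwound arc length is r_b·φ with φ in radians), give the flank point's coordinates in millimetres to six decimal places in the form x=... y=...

x=50.380025 y=2.049016

pitch radius r_p = m·N/2 = 2.272·41/2 = 46.576000
base radius r_b = r_p·cos α = 46.576000·cos 16.227° = 44.720510
roll angle φ = 29.839° = 0.52078880 rad
x = r_b·(cos φ + φ·sin φ) = 44.720510·(0.86742697 + 0.52078880·0.49756452) = 50.380025
y = r_b·(sin φ − φ·cos φ) = 44.720510·(0.49756452 − 0.52078880·0.86742697) = 2.049016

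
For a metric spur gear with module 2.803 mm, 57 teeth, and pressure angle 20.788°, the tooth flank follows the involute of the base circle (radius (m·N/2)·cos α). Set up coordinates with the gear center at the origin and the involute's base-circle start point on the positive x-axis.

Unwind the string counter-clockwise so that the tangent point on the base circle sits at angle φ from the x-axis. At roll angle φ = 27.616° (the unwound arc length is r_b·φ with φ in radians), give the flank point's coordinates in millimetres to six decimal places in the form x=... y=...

x=82.862776 y=2.723349

pitch radius r_p = m·N/2 = 2.803·57/2 = 79.885500
base radius r_b = r_p·cos α = 79.885500·cos 20.788° = 74.684956
roll angle φ = 27.616° = 0.48199013 rad
x = r_b·(cos φ + φ·sin φ) = 74.684956·(0.88607417 + 0.48199013·0.46354349) = 82.862776
y = r_b·(sin φ − φ·cos φ) = 74.684956·(0.46354349 − 0.48199013·0.88607417) = 2.723349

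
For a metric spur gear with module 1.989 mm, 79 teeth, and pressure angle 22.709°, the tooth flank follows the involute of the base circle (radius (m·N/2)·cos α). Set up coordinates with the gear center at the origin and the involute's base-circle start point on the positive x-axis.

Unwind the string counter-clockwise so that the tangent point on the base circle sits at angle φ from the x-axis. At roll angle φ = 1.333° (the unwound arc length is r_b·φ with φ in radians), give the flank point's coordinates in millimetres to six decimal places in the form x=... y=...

pitch radius r_p = m·N/2 = 1.989·79/2 = 78.565500
base radius r_b = r_p·cos α = 78.565500·cos 22.709° = 72.474903
roll angle φ = 1.333° = 0.02326524 rad
x = r_b·(cos φ + φ·sin φ) = 72.474903·(0.99972938 + 0.02326524·0.02326314) = 72.494515
y = r_b·(sin φ − φ·cos φ) = 72.474903·(0.02326314 − 0.02326524·0.99972938) = 0.000304

x=72.494515 y=0.000304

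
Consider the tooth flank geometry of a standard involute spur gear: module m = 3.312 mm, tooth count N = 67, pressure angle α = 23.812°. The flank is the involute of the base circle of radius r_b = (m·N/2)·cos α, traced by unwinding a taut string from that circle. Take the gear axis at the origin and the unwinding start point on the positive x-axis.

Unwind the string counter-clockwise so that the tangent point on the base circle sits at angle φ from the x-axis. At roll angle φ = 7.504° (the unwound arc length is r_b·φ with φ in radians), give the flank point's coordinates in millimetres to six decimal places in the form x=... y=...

pitch radius r_p = m·N/2 = 3.312·67/2 = 110.952000
base radius r_b = r_p·cos α = 110.952000·cos 23.812° = 101.507225
roll angle φ = 7.504° = 0.13096951 rad
x = r_b·(cos φ + φ·sin φ) = 101.507225·(0.99143575 + 0.13096951·0.13059541) = 102.374073
y = r_b·(sin φ − φ·cos φ) = 101.507225·(0.13059541 − 0.13096951·0.99143575) = 0.075882

x=102.374073 y=0.075882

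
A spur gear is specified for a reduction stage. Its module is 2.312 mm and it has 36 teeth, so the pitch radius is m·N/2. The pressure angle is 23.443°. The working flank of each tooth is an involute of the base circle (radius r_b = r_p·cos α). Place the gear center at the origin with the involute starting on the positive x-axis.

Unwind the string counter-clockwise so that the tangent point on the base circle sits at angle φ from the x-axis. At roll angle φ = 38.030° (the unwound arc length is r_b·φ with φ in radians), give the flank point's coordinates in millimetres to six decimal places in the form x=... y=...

x=45.687472 y=3.560247

pitch radius r_p = m·N/2 = 2.312·36/2 = 41.616000
base radius r_b = r_p·cos α = 41.616000·cos 23.443° = 38.180862
roll angle φ = 38.030° = 0.66374871 rad
x = r_b·(cos φ + φ·sin φ) = 38.180862·(0.78768829 + 0.66374871·0.61607399) = 45.687472
y = r_b·(sin φ − φ·cos φ) = 38.180862·(0.61607399 − 0.66374871·0.78768829) = 3.560247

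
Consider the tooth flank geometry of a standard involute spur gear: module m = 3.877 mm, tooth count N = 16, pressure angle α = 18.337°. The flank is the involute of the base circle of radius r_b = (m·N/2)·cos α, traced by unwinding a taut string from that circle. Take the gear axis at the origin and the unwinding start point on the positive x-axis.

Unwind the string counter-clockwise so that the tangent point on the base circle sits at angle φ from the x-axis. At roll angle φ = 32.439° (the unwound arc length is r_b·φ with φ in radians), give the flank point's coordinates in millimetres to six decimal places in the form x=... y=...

x=33.788237 y=1.724573

pitch radius r_p = m·N/2 = 3.877·16/2 = 31.016000
base radius r_b = r_p·cos α = 31.016000·cos 18.337° = 29.441085
roll angle φ = 32.439° = 0.56616736 rad
x = r_b·(cos φ + φ·sin φ) = 29.441085·(0.84396300 + 0.56616736·0.53640139) = 33.788237
y = r_b·(sin φ − φ·cos φ) = 29.441085·(0.53640139 − 0.56616736·0.84396300) = 1.724573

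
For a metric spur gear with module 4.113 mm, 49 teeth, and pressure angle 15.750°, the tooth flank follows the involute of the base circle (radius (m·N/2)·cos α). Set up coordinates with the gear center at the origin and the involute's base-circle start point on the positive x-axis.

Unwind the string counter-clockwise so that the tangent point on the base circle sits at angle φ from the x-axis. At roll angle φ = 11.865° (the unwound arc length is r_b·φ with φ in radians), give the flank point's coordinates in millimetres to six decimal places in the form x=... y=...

x=99.042461 y=0.285862

pitch radius r_p = m·N/2 = 4.113·49/2 = 100.768500
base radius r_b = r_p·cos α = 100.768500·cos 15.750° = 96.985170
roll angle φ = 11.865° = 0.20708332 rad
x = r_b·(cos φ + φ·sin φ) = 96.985170·(0.97863477 + 0.20708332·0.20560641) = 99.042461
y = r_b·(sin φ − φ·cos φ) = 96.985170·(0.20560641 − 0.20708332·0.97863477) = 0.285862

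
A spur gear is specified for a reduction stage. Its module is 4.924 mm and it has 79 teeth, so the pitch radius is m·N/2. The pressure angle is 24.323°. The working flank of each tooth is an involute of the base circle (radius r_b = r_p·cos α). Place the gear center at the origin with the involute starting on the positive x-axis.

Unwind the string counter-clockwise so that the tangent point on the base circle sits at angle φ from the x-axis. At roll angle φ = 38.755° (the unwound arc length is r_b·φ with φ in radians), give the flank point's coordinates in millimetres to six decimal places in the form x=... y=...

pitch radius r_p = m·N/2 = 4.924·79/2 = 194.498000
base radius r_b = r_p·cos α = 194.498000·cos 24.323° = 177.233971
roll angle φ = 38.755° = 0.67640235 rad
x = r_b·(cos φ + φ·sin φ) = 177.233971·(0.77982986 + 0.67640235·0.62599153) = 213.257129
y = r_b·(sin φ − φ·cos φ) = 177.233971·(0.62599153 − 0.67640235·0.77982986) = 17.459811

x=213.257129 y=17.459811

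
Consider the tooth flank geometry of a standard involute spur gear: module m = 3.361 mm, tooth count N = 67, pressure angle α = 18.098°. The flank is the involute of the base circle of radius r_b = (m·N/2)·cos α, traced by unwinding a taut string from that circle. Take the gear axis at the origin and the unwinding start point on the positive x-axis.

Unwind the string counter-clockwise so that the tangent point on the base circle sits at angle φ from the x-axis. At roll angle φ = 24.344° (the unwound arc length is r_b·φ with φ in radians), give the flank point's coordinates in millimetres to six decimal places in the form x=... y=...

pitch radius r_p = m·N/2 = 3.361·67/2 = 112.593500
base radius r_b = r_p·cos α = 112.593500·cos 18.098° = 107.023114
roll angle φ = 24.344° = 0.42488295 rad
x = r_b·(cos φ + φ·sin φ) = 107.023114·(0.91108699 + 0.42488295·0.41221414) = 116.251690
y = r_b·(sin φ − φ·cos φ) = 107.023114·(0.41221414 − 0.42488295·0.91108699) = 2.687224

x=116.251690 y=2.687224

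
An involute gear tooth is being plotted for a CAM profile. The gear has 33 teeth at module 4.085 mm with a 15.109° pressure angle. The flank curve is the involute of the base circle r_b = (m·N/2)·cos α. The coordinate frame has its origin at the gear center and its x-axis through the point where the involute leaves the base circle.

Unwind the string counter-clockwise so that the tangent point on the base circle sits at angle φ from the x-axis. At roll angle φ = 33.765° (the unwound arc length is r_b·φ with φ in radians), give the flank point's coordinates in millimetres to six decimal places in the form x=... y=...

pitch radius r_p = m·N/2 = 4.085·33/2 = 67.402500
base radius r_b = r_p·cos α = 67.402500·cos 15.109° = 65.072510
roll angle φ = 33.765° = 0.58931042 rad
x = r_b·(cos φ + φ·sin φ) = 65.072510·(0.83132414 + 0.58931042·0.55578789) = 75.409651
y = r_b·(sin φ − φ·cos φ) = 65.072510·(0.55578789 − 0.58931042·0.83132414) = 4.286971

x=75.409651 y=4.286971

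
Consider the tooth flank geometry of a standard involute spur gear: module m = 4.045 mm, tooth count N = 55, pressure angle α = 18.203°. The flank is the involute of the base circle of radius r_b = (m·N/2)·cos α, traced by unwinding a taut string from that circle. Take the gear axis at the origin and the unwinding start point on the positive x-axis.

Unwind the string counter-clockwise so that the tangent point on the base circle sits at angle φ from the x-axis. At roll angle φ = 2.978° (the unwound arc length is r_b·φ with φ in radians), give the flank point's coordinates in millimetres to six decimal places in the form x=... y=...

pitch radius r_p = m·N/2 = 4.045·55/2 = 111.237500
base radius r_b = r_p·cos α = 111.237500·cos 18.203° = 105.670697
roll angle φ = 2.978° = 0.05197591 rad
x = r_b·(cos φ + φ·sin φ) = 105.670697·(0.99864956 + 0.05197591·0.05195251) = 105.813335
y = r_b·(sin φ − φ·cos φ) = 105.670697·(0.05195251 − 0.05197591·0.99864956) = 0.004944

x=105.813335 y=0.004944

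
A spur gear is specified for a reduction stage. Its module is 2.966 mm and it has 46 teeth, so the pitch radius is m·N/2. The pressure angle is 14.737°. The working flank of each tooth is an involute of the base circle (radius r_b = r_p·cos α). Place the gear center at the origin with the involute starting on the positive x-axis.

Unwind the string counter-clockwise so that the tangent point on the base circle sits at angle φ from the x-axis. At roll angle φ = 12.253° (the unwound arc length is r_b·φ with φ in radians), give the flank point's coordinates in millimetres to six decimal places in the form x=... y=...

x=67.465300 y=0.214103

pitch radius r_p = m·N/2 = 2.966·46/2 = 68.218000
base radius r_b = r_p·cos α = 68.218000·cos 14.737° = 65.973879
roll angle φ = 12.253° = 0.21385519 rad
x = r_b·(cos φ + φ·sin φ) = 65.973879·(0.97722000 + 0.21385519·0.21222884) = 67.465300
y = r_b·(sin φ − φ·cos φ) = 65.973879·(0.21222884 − 0.21385519·0.97722000) = 0.214103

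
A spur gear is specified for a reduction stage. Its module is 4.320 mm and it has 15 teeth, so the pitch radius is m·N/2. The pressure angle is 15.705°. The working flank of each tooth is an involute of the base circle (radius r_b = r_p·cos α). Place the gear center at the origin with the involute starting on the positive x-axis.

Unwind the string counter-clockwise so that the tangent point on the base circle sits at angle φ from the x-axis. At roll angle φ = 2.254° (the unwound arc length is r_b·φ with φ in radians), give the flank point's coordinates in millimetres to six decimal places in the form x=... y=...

x=31.214573 y=0.000633

pitch radius r_p = m·N/2 = 4.320·15/2 = 32.400000
base radius r_b = r_p·cos α = 32.400000·cos 15.705° = 31.190447
roll angle φ = 2.254° = 0.03933972 rad
x = r_b·(cos φ + φ·sin φ) = 31.190447·(0.99922629 + 0.03933972·0.03932958) = 31.214573
y = r_b·(sin φ − φ·cos φ) = 31.190447·(0.03932958 − 0.03933972·0.99922629) = 0.000633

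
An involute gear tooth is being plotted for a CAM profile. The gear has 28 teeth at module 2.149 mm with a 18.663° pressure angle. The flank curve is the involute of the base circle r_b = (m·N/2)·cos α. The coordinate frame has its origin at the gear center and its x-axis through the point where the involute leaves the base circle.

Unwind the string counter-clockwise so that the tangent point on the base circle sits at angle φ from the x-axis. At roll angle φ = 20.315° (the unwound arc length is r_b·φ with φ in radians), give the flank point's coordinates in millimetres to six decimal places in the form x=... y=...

x=30.239768 y=0.418213

pitch radius r_p = m·N/2 = 2.149·28/2 = 30.086000
base radius r_b = r_p·cos α = 30.086000·cos 18.663° = 28.503992
roll angle φ = 20.315° = 0.35456364 rad
x = r_b·(cos φ + φ·sin φ) = 28.503992·(0.93779807 + 0.35456364·0.34718118) = 30.239768
y = r_b·(sin φ − φ·cos φ) = 28.503992·(0.34718118 − 0.35456364·0.93779807) = 0.418213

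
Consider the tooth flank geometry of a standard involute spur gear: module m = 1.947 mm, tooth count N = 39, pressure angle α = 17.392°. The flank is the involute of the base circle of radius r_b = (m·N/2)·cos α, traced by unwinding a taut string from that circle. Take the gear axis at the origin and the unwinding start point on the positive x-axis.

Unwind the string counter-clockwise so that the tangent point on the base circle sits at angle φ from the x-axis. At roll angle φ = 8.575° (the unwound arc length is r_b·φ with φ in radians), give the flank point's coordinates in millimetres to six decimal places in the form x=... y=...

x=36.634242 y=0.040394

pitch radius r_p = m·N/2 = 1.947·39/2 = 37.966500
base radius r_b = r_p·cos α = 37.966500·cos 17.392° = 36.230750
roll angle φ = 8.575° = 0.14966198 rad
x = r_b·(cos φ + φ·sin φ) = 36.230750·(0.98882153 + 0.14966198·0.14910390) = 36.634242
y = r_b·(sin φ − φ·cos φ) = 36.230750·(0.14910390 − 0.14966198·0.98882153) = 0.040394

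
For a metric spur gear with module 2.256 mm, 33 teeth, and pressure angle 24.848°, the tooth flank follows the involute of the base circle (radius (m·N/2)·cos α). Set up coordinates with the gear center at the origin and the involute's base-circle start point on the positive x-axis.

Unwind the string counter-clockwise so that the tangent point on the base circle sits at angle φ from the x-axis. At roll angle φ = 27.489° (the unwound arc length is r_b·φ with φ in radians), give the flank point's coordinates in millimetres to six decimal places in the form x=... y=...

x=37.444706 y=1.215044

pitch radius r_p = m·N/2 = 2.256·33/2 = 37.224000
base radius r_b = r_p·cos α = 37.224000·cos 24.848° = 33.778017
roll angle φ = 27.489° = 0.47977356 rad
x = r_b·(cos φ + φ·sin φ) = 33.778017·(0.88709947 + 0.47977356·0.46157831) = 37.444706
y = r_b·(sin φ − φ·cos φ) = 33.778017·(0.46157831 − 0.47977356·0.88709947) = 1.215044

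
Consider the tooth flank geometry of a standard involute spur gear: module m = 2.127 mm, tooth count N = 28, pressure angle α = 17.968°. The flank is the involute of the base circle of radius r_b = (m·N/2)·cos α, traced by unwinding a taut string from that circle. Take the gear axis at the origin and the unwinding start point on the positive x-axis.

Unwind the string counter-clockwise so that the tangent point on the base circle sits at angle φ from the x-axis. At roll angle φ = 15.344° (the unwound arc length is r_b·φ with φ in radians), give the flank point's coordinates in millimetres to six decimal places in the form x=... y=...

pitch radius r_p = m·N/2 = 2.127·28/2 = 29.778000
base radius r_b = r_p·cos α = 29.778000·cos 17.968° = 28.325696
roll angle φ = 15.344° = 0.26780332 rad
x = r_b·(cos φ + φ·sin φ) = 28.325696·(0.96435449 + 0.26780332·0.26461370) = 29.323296
y = r_b·(sin φ − φ·cos φ) = 28.325696·(0.26461370 − 0.26780332·0.96435449) = 0.180048

x=29.323296 y=0.180048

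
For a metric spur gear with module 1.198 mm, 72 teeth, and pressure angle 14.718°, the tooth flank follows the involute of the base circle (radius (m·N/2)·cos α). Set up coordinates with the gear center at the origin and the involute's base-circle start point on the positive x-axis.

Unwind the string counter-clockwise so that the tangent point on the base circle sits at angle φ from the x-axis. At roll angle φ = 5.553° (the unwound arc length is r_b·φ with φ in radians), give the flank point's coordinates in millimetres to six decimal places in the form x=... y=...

pitch radius r_p = m·N/2 = 1.198·72/2 = 43.128000
base radius r_b = r_p·cos α = 43.128000·cos 14.718° = 41.712883
roll angle φ = 5.553° = 0.09691813 rad
x = r_b·(cos φ + φ·sin φ) = 41.712883·(0.99530711 + 0.09691813·0.09676648) = 41.908331
y = r_b·(sin φ − φ·cos φ) = 41.712883·(0.09676648 − 0.09691813·0.99530711) = 0.012646

x=41.908331 y=0.012646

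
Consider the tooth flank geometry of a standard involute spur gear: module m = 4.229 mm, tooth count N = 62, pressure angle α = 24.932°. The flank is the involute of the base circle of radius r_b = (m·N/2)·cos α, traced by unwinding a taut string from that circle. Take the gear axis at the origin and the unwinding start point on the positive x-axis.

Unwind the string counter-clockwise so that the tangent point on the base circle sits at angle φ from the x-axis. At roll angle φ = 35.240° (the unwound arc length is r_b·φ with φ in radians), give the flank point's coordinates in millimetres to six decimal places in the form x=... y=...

x=139.285395 y=8.875950

pitch radius r_p = m·N/2 = 4.229·62/2 = 131.099000
base radius r_b = r_p·cos α = 131.099000·cos 24.932° = 118.881717
roll angle φ = 35.240° = 0.61505403 rad
x = r_b·(cos φ + φ·sin φ) = 118.881717·(0.81674227 + 0.61505403·0.57700265) = 139.285395
y = r_b·(sin φ − φ·cos φ) = 118.881717·(0.57700265 − 0.61505403·0.81674227) = 8.875950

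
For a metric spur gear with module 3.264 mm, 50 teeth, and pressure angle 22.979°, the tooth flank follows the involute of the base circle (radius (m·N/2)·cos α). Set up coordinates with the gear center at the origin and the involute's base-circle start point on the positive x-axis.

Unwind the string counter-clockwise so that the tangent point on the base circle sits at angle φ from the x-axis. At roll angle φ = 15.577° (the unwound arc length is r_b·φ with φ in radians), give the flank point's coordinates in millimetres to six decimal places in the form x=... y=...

x=77.850147 y=0.499497

pitch radius r_p = m·N/2 = 3.264·50/2 = 81.600000
base radius r_b = r_p·cos α = 81.600000·cos 22.979° = 75.124877
roll angle φ = 15.577° = 0.27186994 rad
x = r_b·(cos φ + φ·sin φ) = 75.124877·(0.96327044 + 0.27186994·0.26853316) = 77.850147
y = r_b·(sin φ − φ·cos φ) = 75.124877·(0.26853316 − 0.27186994·0.96327044) = 0.499497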